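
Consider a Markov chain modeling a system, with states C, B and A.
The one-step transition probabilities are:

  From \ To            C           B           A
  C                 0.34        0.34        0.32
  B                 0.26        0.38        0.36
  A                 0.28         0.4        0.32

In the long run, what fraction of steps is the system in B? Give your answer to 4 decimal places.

0.3751

Let the stationary distribution be π with π = πP and π_1 + π_2 + π_3 = 1.
π_1 = 0.34·π_1 + 0.26·π_2 + 0.28·π_3
π_2 = 0.34·π_1 + 0.38·π_2 + 0.4·π_3
Solving with the normalization constraint gives π = (0.2899, 0.3751, 0.3350).
So the stationary probability of B is 0.3751.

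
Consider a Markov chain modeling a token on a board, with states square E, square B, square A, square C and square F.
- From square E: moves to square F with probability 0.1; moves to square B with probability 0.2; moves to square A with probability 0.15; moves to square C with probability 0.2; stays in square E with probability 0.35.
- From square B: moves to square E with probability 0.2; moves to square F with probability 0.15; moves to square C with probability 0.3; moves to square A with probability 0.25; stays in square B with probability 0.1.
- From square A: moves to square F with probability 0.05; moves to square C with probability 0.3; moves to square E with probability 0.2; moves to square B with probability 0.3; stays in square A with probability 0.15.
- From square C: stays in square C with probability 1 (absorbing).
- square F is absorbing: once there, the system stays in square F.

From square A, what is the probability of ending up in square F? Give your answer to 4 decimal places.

Let h(s) be the probability of absorption at square F starting from transient state s. Then h(square F) = 1 and h(square C) = 0. By first-step analysis:
h(square E) = 0.35·h(square E) + 0.2·h(square B) + 0.15·h(square A) + 0.2·0 + 0.1·1
h(square B) = 0.2·h(square E) + 0.1·h(square B) + 0.25·h(square A) + 0.3·0 + 0.15·1
h(square A) = 0.2·h(square E) + 0.3·h(square B) + 0.15·h(square A) + 0.3·0 + 0.05·1
Solving: h(square E) = 0.2999, h(square B) = 0.2985, h(square A) = 0.2347.
Starting from square A, the probability is 0.2347.

0.2347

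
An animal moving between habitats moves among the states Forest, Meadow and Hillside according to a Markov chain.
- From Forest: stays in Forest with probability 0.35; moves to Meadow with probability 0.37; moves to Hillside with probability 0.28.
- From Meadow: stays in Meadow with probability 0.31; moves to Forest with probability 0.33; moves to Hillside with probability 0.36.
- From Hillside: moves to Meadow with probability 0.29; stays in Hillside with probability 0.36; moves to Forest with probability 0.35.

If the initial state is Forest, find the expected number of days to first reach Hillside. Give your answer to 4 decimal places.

3.2475

Let t(s) be the expected number of days to first reach Hillside from state s, with t(Hillside) = 0. Conditioning on the first day:
t(Forest) = 1 + 0.35·t(Forest) + 0.37·t(Meadow)
t(Meadow) = 1 + 0.33·t(Forest) + 0.31·t(Meadow)
Solving: t(Forest) = 3.2475, t(Meadow) = 3.0025.
Expected days from Forest to Hillside: 3.2475.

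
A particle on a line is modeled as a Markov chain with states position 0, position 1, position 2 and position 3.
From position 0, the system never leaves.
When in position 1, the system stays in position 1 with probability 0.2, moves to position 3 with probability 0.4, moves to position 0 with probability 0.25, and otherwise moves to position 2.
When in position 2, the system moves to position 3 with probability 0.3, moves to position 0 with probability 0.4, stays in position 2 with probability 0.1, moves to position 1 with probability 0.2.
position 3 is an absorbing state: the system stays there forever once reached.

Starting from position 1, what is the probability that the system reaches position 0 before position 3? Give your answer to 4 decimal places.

Let h(s) be the probability of absorption at position 0 starting from transient state s. Then h(position 0) = 1 and h(position 3) = 0. By first-step analysis:
h(position 1) = 0.25·1 + 0.2·h(position 1) + 0.15·h(position 2) + 0.4·0
h(position 2) = 0.4·1 + 0.2·h(position 1) + 0.1·h(position 2) + 0.3·0
Solving: h(position 1) = 0.4130, h(position 2) = 0.5362.
Starting from position 1, the probability is 0.4130.

0.4130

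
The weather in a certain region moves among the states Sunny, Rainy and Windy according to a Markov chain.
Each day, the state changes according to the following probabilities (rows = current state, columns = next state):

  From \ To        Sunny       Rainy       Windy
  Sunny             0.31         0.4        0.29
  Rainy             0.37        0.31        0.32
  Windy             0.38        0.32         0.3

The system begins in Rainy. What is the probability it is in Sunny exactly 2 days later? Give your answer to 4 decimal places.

Sum over the intermediate state after 1 day:
P = P(Rainy→Sunny)·P(Sunny→Sunny) + P(Rainy→Rainy)·P(Rainy→Sunny) + P(Rainy→Windy)·P(Windy→Sunny)
  = 0.37×0.31 + 0.31×0.37 + 0.32×0.38
  = 0.1147 + 0.1147 + 0.1216 = 0.3510

0.3510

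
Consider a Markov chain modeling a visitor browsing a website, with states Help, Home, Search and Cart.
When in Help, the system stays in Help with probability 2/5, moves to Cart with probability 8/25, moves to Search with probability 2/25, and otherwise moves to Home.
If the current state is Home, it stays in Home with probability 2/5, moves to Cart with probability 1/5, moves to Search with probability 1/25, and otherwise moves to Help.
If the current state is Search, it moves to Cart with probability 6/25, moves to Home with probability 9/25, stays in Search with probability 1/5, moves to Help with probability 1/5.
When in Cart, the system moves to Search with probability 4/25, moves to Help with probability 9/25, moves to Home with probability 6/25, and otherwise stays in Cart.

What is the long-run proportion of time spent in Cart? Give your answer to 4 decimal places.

0.2573

Let the stationary distribution be π with π = πP and π_1 + π_2 + π_3 + π_4 = 1.
π_1 = 0.4·π_1 + 0.36·π_2 + 0.2·π_3 + 0.36·π_4
π_2 = 0.2·π_1 + 0.4·π_2 + 0.36·π_3 + 0.24·π_4
π_3 = 0.08·π_1 + 0.04·π_2 + 0.2·π_3 + 0.16·π_4
Solving with the normalization constraint gives π = (0.3581, 0.2832, 0.1014, 0.2573).
So the stationary probability of Cart is 0.2573.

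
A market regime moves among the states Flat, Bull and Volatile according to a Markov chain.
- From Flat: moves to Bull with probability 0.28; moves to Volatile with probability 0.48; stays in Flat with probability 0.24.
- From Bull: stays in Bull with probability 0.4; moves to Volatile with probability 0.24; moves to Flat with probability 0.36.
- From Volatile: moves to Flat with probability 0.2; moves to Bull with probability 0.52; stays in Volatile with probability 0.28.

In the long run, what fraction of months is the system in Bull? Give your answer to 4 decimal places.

Let the stationary distribution be π with π = πP and π_1 + π_2 + π_3 = 1.
π_1 = 0.24·π_1 + 0.36·π_2 + 0.2·π_3
π_2 = 0.28·π_1 + 0.4·π_2 + 0.52·π_3
Solving with the normalization constraint gives π = (0.2759, 0.4052, 0.3190).
So the stationary probability of Bull is 0.4052.

0.4052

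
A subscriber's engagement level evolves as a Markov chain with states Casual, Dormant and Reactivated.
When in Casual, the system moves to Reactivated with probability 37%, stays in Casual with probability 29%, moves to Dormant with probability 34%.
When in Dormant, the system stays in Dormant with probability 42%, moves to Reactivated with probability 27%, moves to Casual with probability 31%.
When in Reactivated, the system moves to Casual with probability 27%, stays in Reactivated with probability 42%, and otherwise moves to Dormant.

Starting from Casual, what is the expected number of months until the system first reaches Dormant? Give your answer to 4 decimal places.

Let t(s) be the expected number of months to first reach Dormant from state s, with t(Dormant) = 0. Conditioning on the first month:
t(Casual) = 1 + 0.29·t(Casual) + 0.37·t(Reactivated)
t(Reactivated) = 1 + 0.27·t(Casual) + 0.42·t(Reactivated)
Solving: t(Casual) = 3.0458, t(Reactivated) = 3.1420.
Expected months from Casual to Dormant: 3.0458.

3.0458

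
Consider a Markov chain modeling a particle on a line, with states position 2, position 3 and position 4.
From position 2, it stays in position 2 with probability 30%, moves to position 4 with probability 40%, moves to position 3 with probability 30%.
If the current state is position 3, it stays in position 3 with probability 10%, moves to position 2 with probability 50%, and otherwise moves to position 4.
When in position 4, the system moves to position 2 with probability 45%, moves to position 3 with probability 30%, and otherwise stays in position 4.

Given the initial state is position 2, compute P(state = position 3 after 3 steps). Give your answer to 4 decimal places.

0.2520

Propagate the distribution vector 3 steps from position 2.
After 0 steps: (1.0000, 0.0000, 0.0000)
After 1 step: (0.3000, 0.3000, 0.4000)
After 2 steps: (0.4200, 0.2400, 0.3400)
After 3 steps: (0.3990, 0.2520, 0.3490)
P(in position 3 after 3 steps) = 0.2520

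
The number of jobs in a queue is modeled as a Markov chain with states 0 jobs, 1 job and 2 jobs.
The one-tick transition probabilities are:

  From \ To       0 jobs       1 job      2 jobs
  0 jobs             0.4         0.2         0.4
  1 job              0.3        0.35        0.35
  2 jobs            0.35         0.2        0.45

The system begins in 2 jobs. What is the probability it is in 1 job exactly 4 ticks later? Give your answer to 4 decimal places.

Propagate the distribution vector 4 ticks from 2 jobs.
After 0 ticks: (0.0000, 0.0000, 1.0000)
After 1 tick: (0.3500, 0.2000, 0.4500)
After 2 ticks: (0.3575, 0.2300, 0.4125)
After 3 ticks: (0.3564, 0.2345, 0.4091)
After 4 ticks: (0.3561, 0.2352, 0.4087)
P(in 1 job after 4 ticks) = 0.2352

0.2352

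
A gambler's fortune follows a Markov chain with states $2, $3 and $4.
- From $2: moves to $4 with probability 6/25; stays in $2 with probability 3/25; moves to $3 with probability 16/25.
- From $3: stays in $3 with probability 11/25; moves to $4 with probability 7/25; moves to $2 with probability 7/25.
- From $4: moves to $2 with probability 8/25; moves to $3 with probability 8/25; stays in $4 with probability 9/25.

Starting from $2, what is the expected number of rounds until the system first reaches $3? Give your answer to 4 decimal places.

Let t(s) be the expected number of rounds to first reach $3 from state s, with t($3) = 0. Conditioning on the first round:
t($2) = 1 + 0.12·t($2) + 0.24·t($4)
t($4) = 1 + 0.32·t($2) + 0.36·t($4)
Solving: t($2) = 1.8092, t($4) = 2.4671.
Expected rounds from $2 to $3: 1.8092.

1.8092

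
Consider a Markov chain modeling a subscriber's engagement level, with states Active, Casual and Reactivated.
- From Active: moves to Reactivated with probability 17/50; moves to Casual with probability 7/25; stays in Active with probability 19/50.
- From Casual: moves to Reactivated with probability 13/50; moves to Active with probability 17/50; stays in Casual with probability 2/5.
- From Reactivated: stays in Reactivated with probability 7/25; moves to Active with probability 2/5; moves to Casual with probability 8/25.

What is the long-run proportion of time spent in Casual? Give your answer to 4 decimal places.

0.3316

Let the stationary distribution be π with π = πP and π_1 + π_2 + π_3 = 1.
π_1 = 0.38·π_1 + 0.34·π_2 + 0.4·π_3
π_2 = 0.28·π_1 + 0.4·π_2 + 0.32·π_3
Solving with the normalization constraint gives π = (0.3726, 0.3316, 0.2957).
So the stationary probability of Casual is 0.3316.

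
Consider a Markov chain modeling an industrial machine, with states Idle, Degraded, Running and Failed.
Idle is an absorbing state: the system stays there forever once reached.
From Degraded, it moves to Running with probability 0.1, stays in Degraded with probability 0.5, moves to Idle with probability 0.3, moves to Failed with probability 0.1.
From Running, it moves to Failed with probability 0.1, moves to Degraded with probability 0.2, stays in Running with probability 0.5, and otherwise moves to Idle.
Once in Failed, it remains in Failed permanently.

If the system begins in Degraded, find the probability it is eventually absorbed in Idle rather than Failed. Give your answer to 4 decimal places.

Let h(s) be the probability of absorption at Idle starting from transient state s. Then h(Idle) = 1 and h(Failed) = 0. By first-step analysis:
h(Degraded) = 0.3·1 + 0.5·h(Degraded) + 0.1·h(Running) + 0.1·0
h(Running) = 0.2·1 + 0.2·h(Degraded) + 0.5·h(Running) + 0.1·0
Solving: h(Degraded) = 0.7391, h(Running) = 0.6957.
Starting from Degraded, the probability is 0.7391.

0.7391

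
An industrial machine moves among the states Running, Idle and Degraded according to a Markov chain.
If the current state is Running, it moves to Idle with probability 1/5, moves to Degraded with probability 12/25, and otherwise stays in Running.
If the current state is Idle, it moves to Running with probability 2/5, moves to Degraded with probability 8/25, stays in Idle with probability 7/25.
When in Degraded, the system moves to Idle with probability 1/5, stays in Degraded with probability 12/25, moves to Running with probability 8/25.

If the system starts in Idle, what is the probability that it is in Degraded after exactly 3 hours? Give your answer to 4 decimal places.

Propagate the distribution vector 3 hours from Idle.
After 0 hours: (0.0000, 1.0000, 0.0000)
After 1 hour: (0.4000, 0.2800, 0.3200)
After 2 hours: (0.3424, 0.2224, 0.4352)
After 3 hours: (0.3378, 0.2178, 0.4444)
P(in Degraded after 3 hours) = 0.4444

0.4444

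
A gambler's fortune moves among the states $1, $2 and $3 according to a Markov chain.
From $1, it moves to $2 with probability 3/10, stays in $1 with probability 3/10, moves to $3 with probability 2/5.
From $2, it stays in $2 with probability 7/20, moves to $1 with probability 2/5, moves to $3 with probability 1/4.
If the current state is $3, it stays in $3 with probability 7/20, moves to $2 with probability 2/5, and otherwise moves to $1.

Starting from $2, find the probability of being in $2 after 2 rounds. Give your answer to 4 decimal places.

0.3425

Sum over the intermediate state after 1 round:
P = P($2→$1)·P($1→$2) + P($2→$2)·P($2→$2) + P($2→$3)·P($3→$2)
  = 0.4×0.3 + 0.35×0.35 + 0.25×0.4
  = 0.1200 + 0.1225 + 0.1000 = 0.3425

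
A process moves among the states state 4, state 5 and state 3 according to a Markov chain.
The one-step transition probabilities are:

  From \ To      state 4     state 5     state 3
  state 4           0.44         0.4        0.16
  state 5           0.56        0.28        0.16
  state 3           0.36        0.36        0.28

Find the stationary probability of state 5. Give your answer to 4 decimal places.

0.3506

Let the stationary distribution be π with π = πP and π_1 + π_2 + π_3 = 1.
π_1 = 0.44·π_1 + 0.56·π_2 + 0.36·π_3
π_2 = 0.4·π_1 + 0.28·π_2 + 0.36·π_3
Solving with the normalization constraint gives π = (0.4675, 0.3506, 0.1818).
So the stationary probability of state 5 is 0.3506.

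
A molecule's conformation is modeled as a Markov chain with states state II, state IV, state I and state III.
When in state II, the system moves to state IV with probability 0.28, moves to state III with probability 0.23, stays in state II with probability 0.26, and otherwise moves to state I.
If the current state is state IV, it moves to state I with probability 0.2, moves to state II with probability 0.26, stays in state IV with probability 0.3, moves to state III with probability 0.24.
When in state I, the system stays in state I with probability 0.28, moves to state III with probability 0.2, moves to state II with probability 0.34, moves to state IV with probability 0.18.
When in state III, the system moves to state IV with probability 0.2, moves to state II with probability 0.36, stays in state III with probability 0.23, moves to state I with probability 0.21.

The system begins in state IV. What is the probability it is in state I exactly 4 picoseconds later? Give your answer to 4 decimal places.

Propagate the distribution vector 4 picoseconds from state IV.
After 0 picoseconds: (0.0000, 1.0000, 0.0000, 0.0000)
After 1 picosecond: (0.2600, 0.3000, 0.2000, 0.2400)
After 2 picoseconds: (0.3000, 0.2468, 0.2262, 0.2270)
After 3 picoseconds: (0.3008, 0.2442, 0.2294, 0.2257)
After 4 picoseconds: (0.3009, 0.2439, 0.2296, 0.2256)
P(in state I after 4 picoseconds) = 0.2296

0.2296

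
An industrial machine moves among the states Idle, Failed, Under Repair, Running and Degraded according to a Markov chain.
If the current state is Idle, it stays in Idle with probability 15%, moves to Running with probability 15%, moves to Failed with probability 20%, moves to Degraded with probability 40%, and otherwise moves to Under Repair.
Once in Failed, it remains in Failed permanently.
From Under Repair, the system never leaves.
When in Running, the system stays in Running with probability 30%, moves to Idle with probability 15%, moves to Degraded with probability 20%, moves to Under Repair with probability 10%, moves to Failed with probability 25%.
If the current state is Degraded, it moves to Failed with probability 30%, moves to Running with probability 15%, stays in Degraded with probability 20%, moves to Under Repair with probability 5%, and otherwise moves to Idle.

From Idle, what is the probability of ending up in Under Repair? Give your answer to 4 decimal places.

Let h(s) be the probability of absorption at Under Repair starting from transient state s. Then h(Under Repair) = 1 and h(Failed) = 0. By first-step analysis:
h(Idle) = 0.15·h(Idle) + 0.2·0 + 0.1·1 + 0.15·h(Running) + 0.4·h(Degraded)
h(Running) = 0.15·h(Idle) + 0.25·0 + 0.1·1 + 0.3·h(Running) + 0.2·h(Degraded)
h(Degraded) = 0.3·h(Idle) + 0.3·0 + 0.05·1 + 0.15·h(Running) + 0.2·h(Degraded)
Solving: h(Idle) = 0.2617, h(Running) = 0.2587, h(Degraded) = 0.2092.
Starting from Idle, the probability is 0.2617.

0.2617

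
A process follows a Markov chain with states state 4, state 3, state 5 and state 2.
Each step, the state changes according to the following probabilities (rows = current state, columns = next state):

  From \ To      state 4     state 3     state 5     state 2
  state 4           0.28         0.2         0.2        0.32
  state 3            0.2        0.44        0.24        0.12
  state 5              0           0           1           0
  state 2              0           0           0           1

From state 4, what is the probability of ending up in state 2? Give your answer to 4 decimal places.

Let h(s) be the probability of absorption at state 2 starting from transient state s. Then h(state 2) = 1 and h(state 5) = 0. By first-step analysis:
h(state 4) = 0.28·h(state 4) + 0.2·h(state 3) + 0.2·0 + 0.32·1
h(state 3) = 0.2·h(state 4) + 0.44·h(state 3) + 0.24·0 + 0.12·1
Solving: h(state 4) = 0.5595, h(state 3) = 0.4141.
Starting from state 4, the probability is 0.5595.

0.5595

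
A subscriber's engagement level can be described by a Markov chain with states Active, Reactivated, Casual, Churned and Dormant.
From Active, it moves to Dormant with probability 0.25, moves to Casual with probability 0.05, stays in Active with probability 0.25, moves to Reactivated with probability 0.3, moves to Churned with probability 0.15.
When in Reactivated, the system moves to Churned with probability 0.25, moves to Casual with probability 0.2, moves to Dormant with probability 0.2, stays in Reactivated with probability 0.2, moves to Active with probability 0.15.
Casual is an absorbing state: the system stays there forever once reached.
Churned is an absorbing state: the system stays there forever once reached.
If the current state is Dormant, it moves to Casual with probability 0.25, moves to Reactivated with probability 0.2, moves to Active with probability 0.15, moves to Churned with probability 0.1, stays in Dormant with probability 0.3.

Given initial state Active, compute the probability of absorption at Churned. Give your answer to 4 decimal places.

0.5417

Let h(s) be the probability of absorption at Churned starting from transient state s. Then h(Churned) = 1 and h(Casual) = 0. By first-step analysis:
h(Active) = 0.25·h(Active) + 0.3·h(Reactivated) + 0.05·0 + 0.15·1 + 0.25·h(Dormant)
h(Reactivated) = 0.15·h(Active) + 0.2·h(Reactivated) + 0.2·0 + 0.25·1 + 0.2·h(Dormant)
h(Dormant) = 0.15·h(Active) + 0.2·h(Reactivated) + 0.25·0 + 0.1·1 + 0.3·h(Dormant)
Solving: h(Active) = 0.5417, h(Reactivated) = 0.5156, h(Dormant) = 0.4063.
Starting from Active, the probability is 0.5417.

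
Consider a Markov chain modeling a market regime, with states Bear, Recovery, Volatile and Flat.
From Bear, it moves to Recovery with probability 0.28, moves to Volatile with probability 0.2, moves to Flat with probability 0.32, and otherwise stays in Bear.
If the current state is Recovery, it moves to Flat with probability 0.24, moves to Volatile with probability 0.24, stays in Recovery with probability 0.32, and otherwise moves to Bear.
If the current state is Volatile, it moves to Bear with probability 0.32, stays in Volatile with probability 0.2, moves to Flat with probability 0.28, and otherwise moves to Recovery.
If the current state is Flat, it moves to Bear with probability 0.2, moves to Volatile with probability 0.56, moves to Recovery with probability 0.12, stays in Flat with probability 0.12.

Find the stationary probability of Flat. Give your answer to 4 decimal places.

0.2417

Let the stationary distribution be π with π = πP and π_1 + π_2 + π_3 + π_4 = 1.
π_1 = 0.2·π_1 + 0.2·π_2 + 0.32·π_3 + 0.2·π_4
π_2 = 0.28·π_1 + 0.32·π_2 + 0.2·π_3 + 0.12·π_4
π_3 = 0.2·π_1 + 0.24·π_2 + 0.2·π_3 + 0.56·π_4
Solving with the normalization constraint gives π = (0.2355, 0.2267, 0.2961, 0.2417).
So the stationary probability of Flat is 0.2417.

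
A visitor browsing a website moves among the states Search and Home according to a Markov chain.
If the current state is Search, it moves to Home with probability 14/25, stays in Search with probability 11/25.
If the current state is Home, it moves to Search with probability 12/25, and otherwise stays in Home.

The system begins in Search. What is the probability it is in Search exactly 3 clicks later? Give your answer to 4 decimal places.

Propagate the distribution vector 3 clicks from Search.
After 0 clicks: (1.0000, 0.0000)
After 1 click: (0.4400, 0.5600)
After 2 clicks: (0.4624, 0.5376)
After 3 clicks: (0.4615, 0.5385)
P(in Search after 3 clicks) = 0.4615

0.4615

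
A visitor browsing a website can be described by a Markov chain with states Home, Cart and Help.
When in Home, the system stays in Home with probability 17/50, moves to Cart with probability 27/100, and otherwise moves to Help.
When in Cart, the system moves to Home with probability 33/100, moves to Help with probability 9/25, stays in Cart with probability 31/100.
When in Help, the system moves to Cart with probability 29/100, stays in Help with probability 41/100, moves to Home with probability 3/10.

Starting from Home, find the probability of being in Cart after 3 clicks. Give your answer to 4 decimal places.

Propagate the distribution vector 3 clicks from Home.
After 0 clicks: (1.0000, 0.0000, 0.0000)
After 1 click: (0.3400, 0.2700, 0.3900)
After 2 clicks: (0.3217, 0.2886, 0.3897)
After 3 clicks: (0.3215, 0.2893, 0.3891)
P(in Cart after 3 clicks) = 0.2893

0.2893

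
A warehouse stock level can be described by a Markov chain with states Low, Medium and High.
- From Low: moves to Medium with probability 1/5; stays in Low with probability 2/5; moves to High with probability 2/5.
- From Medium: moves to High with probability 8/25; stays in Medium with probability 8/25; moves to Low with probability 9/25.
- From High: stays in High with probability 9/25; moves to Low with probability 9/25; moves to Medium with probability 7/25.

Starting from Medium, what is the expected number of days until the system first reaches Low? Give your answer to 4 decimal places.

Let t(s) be the expected number of days to first reach Low from state s, with t(Low) = 0. Conditioning on the first day:
t(Medium) = 1 + 0.32·t(Medium) + 0.32·t(High)
t(High) = 1 + 0.28·t(Medium) + 0.36·t(High)
Solving: t(Medium) = 2.7778, t(High) = 2.7778.
Expected days from Medium to Low: 2.7778.

2.7778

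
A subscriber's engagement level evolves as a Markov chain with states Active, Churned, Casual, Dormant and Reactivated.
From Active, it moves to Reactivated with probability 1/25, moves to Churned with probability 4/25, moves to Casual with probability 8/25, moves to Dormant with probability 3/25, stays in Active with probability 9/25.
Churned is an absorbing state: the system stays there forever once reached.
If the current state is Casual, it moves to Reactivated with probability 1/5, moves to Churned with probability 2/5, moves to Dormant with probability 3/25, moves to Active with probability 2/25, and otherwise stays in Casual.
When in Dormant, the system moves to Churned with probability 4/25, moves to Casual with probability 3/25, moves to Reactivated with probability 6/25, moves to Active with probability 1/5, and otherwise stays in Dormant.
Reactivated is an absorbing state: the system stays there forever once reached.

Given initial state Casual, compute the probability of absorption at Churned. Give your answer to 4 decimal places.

Let h(s) be the probability of absorption at Churned starting from transient state s. Then h(Churned) = 1 and h(Reactivated) = 0. By first-step analysis:
h(Active) = 0.36·h(Active) + 0.16·1 + 0.32·h(Casual) + 0.12·h(Dormant) + 0.04·0
h(Casual) = 0.08·h(Active) + 0.4·1 + 0.2·h(Casual) + 0.12·h(Dormant) + 0.2·0
h(Dormant) = 0.2·h(Active) + 0.16·1 + 0.12·h(Casual) + 0.28·h(Dormant) + 0.24·0
Solving: h(Active) = 0.6687, h(Casual) = 0.6442, h(Dormant) = 0.5153.
Starting from Casual, the probability is 0.6442.

0.6442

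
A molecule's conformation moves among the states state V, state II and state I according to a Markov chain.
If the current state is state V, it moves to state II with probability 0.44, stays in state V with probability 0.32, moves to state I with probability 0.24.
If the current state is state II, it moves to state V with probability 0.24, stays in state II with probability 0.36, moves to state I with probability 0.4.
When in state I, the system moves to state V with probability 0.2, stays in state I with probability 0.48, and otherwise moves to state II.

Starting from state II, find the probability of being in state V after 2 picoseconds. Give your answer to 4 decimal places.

Sum over the intermediate state after 1 picosecond:
P = P(state II→state V)·P(state V→state V) + P(state II→state II)·P(state II→state V) + P(state II→state I)·P(state I→state V)
  = 0.24×0.32 + 0.36×0.24 + 0.4×0.2
  = 0.0768 + 0.0864 + 0.0800 = 0.2432

0.2432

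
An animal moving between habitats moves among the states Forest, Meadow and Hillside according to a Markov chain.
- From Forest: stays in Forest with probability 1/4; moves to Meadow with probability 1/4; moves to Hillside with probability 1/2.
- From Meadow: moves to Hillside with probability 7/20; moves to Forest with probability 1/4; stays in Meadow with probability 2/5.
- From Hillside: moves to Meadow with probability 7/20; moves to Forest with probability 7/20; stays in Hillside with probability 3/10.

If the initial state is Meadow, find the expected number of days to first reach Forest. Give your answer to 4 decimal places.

3.5294

Let t(s) be the expected number of days to first reach Forest from state s, with t(Forest) = 0. Conditioning on the first day:
t(Meadow) = 1 + 0.4·t(Meadow) + 0.35·t(Hillside)
t(Hillside) = 1 + 0.35·t(Meadow) + 0.3·t(Hillside)
Solving: t(Meadow) = 3.5294, t(Hillside) = 3.1933.
Expected days from Meadow to Forest: 3.5294.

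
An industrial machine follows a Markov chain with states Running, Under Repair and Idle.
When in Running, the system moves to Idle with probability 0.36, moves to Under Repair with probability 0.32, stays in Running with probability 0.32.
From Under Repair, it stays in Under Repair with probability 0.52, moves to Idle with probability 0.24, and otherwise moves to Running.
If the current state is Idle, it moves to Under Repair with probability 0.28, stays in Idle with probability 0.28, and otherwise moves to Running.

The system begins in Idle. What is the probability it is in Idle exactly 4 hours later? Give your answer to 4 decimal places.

Propagate the distribution vector 4 hours from Idle.
After 0 hours: (0.0000, 0.0000, 1.0000)
After 1 hour: (0.4400, 0.2800, 0.2800)
After 2 hours: (0.3312, 0.3648, 0.3040)
After 3 hours: (0.3273, 0.3808, 0.2919)
After 4 hours: (0.3246, 0.3845, 0.2910)
P(in Idle after 4 hours) = 0.2910

0.2910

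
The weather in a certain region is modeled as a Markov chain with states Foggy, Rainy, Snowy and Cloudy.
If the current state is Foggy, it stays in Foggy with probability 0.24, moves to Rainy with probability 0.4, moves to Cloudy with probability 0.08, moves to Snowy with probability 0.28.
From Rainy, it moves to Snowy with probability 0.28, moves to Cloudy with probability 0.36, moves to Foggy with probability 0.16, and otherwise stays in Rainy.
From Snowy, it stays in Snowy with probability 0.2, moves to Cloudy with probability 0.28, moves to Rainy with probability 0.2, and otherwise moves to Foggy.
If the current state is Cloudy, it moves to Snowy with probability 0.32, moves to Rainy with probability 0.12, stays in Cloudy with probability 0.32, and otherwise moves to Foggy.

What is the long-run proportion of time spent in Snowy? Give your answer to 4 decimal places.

0.2689

Let the stationary distribution be π with π = πP and π_1 + π_2 + π_3 + π_4 = 1.
π_1 = 0.24·π_1 + 0.16·π_2 + 0.32·π_3 + 0.24·π_4
π_2 = 0.4·π_1 + 0.2·π_2 + 0.2·π_3 + 0.12·π_4
π_3 = 0.28·π_1 + 0.28·π_2 + 0.2·π_3 + 0.32·π_4
Solving with the normalization constraint gives π = (0.2433, 0.2279, 0.2689, 0.2600).
So the stationary probability of Snowy is 0.2689.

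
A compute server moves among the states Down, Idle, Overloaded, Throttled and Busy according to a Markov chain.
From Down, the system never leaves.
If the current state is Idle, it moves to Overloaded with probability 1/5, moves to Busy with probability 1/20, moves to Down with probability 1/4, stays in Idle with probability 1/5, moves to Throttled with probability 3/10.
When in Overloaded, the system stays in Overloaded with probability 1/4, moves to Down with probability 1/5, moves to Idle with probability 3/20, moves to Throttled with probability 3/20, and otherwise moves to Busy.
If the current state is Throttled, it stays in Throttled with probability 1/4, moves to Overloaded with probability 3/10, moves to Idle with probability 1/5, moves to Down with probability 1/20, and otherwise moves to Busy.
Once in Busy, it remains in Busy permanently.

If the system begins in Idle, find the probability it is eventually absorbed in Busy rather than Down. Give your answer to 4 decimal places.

Let h(s) be the probability of absorption at Busy starting from transient state s. Then h(Busy) = 1 and h(Down) = 0. By first-step analysis:
h(Idle) = 0.25·0 + 0.2·h(Idle) + 0.2·h(Overloaded) + 0.3·h(Throttled) + 0.05·1
h(Overloaded) = 0.2·0 + 0.15·h(Idle) + 0.25·h(Overloaded) + 0.15·h(Throttled) + 0.25·1
h(Throttled) = 0.05·0 + 0.2·h(Idle) + 0.3·h(Overloaded) + 0.25·h(Throttled) + 0.2·1
Solving: h(Idle) = 0.4186, h(Overloaded) = 0.5356, h(Throttled) = 0.5925.
Starting from Idle, the probability is 0.4186.

0.4186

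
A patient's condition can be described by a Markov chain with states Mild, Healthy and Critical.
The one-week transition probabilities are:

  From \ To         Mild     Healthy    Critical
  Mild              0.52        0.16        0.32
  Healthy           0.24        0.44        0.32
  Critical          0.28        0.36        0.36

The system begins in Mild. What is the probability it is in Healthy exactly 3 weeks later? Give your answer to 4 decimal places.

Propagate the distribution vector 3 weeks from Mild.
After 0 weeks: (1.0000, 0.0000, 0.0000)
After 1 week: (0.5200, 0.1600, 0.3200)
After 2 weeks: (0.3984, 0.2688, 0.3328)
After 3 weeks: (0.3649, 0.3018, 0.3333)
P(in Healthy after 3 weeks) = 0.3018

0.3018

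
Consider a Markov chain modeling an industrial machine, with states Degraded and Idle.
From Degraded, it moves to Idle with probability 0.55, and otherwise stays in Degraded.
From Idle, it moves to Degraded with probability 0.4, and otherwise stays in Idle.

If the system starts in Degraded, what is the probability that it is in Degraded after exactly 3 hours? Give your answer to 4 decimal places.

0.4211

Propagate the distribution vector 3 hours from Degraded.
After 0 hours: (1.0000, 0.0000)
After 1 hour: (0.4500, 0.5500)
After 2 hours: (0.4225, 0.5775)
After 3 hours: (0.4211, 0.5789)
P(in Degraded after 3 hours) = 0.4211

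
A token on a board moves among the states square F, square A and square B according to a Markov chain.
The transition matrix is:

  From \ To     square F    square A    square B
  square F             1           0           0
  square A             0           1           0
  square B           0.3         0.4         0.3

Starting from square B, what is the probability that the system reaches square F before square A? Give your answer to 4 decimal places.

Let h(s) be the probability of absorption at square F starting from transient state s. Then h(square F) = 1 and h(square A) = 0. By first-step analysis:
h(square B) = 0.3·1 + 0.4·0 + 0.3·h(square B)
Solving: h(square B) = 0.4286.
Starting from square B, the probability is 0.4286.

0.4286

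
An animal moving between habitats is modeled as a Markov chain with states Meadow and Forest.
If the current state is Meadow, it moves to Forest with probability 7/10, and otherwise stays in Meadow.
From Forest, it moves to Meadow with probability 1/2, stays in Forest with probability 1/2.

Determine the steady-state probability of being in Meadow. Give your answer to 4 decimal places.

0.4167

Let the stationary distribution be π with π = πP and π_1 + π_2 = 1.
π_1 = 0.3·π_1 + 0.5·π_2
Solving with the normalization constraint gives π = (0.4167, 0.5833).
So the stationary probability of Meadow is 0.4167.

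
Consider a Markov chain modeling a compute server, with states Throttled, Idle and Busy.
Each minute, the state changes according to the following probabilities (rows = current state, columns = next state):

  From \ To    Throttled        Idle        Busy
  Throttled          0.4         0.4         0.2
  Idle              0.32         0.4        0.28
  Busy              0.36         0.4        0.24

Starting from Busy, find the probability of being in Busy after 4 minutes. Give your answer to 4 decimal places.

Propagate the distribution vector 4 minutes from Busy.
After 0 minutes: (0.0000, 0.0000, 1.0000)
After 1 minute: (0.3600, 0.4000, 0.2400)
After 2 minutes: (0.3584, 0.4000, 0.2416)
After 3 minutes: (0.3583, 0.4000, 0.2417)
After 4 minutes: (0.3583, 0.4000, 0.2417)
P(in Busy after 4 minutes) = 0.2417

0.2417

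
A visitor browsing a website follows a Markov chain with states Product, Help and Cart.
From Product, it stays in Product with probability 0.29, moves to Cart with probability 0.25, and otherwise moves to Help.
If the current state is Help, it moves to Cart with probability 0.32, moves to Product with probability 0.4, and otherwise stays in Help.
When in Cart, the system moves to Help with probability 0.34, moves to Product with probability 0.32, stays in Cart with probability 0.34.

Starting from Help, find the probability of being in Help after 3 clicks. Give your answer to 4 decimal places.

Propagate the distribution vector 3 clicks from Help.
After 0 clicks: (0.0000, 1.0000, 0.0000)
After 1 click: (0.4000, 0.2800, 0.3200)
After 2 clicks: (0.3304, 0.3712, 0.2984)
After 3 clicks: (0.3398, 0.3574, 0.3028)
P(in Help after 3 clicks) = 0.3574

0.3574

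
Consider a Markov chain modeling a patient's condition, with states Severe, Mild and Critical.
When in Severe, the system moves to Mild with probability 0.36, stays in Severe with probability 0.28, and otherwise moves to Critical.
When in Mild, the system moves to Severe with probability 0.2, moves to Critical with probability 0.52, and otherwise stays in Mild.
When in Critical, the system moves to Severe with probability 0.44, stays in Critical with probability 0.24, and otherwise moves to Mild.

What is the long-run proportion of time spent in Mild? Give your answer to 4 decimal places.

Let the stationary distribution be π with π = πP and π_1 + π_2 + π_3 = 1.
π_1 = 0.28·π_1 + 0.2·π_2 + 0.44·π_3
π_2 = 0.36·π_1 + 0.28·π_2 + 0.32·π_3
Solving with the normalization constraint gives π = (0.3132, 0.3197, 0.3671).
So the stationary probability of Mild is 0.3197.

0.3197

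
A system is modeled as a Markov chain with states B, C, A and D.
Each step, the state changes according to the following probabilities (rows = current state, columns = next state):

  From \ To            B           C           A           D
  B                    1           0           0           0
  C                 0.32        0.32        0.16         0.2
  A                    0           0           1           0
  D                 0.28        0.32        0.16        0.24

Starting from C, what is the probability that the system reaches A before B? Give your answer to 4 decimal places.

Let h(s) be the probability of absorption at A starting from transient state s. Then h(A) = 1 and h(B) = 0. By first-step analysis:
h(C) = 0.32·0 + 0.32·h(C) + 0.16·1 + 0.2·h(D)
h(D) = 0.28·0 + 0.32·h(C) + 0.16·1 + 0.24·h(D)
Solving: h(C) = 0.3392, h(D) = 0.3534.
Starting from C, the probability is 0.3392.

0.3392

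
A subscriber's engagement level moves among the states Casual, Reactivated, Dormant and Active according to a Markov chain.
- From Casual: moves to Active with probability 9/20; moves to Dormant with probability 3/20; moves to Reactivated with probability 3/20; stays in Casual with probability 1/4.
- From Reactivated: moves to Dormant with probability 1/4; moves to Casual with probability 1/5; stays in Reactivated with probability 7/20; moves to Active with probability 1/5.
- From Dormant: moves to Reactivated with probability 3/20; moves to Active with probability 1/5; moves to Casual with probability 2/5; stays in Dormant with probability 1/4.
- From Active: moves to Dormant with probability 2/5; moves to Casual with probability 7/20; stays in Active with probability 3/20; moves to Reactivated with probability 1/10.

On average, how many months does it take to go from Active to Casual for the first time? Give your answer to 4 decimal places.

Let t(s) be the expected number of months to first reach Casual from state s, with t(Casual) = 0. Conditioning on the first month:
t(Reactivated) = 1 + 0.35·t(Reactivated) + 0.25·t(Dormant) + 0.2·t(Active)
t(Dormant) = 1 + 0.15·t(Reactivated) + 0.25·t(Dormant) + 0.2·t(Active)
t(Active) = 1 + 0.1·t(Reactivated) + 0.4·t(Dormant) + 0.15·t(Active)
Solving: t(Reactivated) = 3.5176, t(Dormant) = 2.8141, t(Active) = 2.9146.
Expected months from Active to Casual: 2.9146.

2.9146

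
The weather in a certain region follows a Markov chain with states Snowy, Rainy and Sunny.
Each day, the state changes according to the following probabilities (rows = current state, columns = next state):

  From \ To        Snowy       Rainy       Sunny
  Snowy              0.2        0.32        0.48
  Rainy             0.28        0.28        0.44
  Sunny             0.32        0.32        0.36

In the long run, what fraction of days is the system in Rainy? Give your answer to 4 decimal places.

0.3077

Let the stationary distribution be π with π = πP and π_1 + π_2 + π_3 = 1.
π_1 = 0.2·π_1 + 0.28·π_2 + 0.32·π_3
π_2 = 0.32·π_1 + 0.28·π_2 + 0.32·π_3
Solving with the normalization constraint gives π = (0.2747, 0.3077, 0.4176).
So the stationary probability of Rainy is 0.3077.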